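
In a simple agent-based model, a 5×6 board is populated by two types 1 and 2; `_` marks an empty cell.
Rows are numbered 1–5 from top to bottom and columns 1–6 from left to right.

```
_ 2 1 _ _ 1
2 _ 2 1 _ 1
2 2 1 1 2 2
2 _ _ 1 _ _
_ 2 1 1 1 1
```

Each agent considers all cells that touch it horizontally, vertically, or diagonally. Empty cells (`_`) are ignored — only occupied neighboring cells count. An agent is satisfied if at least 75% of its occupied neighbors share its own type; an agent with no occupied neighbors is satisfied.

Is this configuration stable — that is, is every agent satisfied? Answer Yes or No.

No

(1,2)2 2/3 unhappy
(1,3)1 1/3 unhappy
(1,6)1 1/1 ok
(2,1)2 3/3 ok
(2,3)2 2/6 unhappy
(2,4)1 3/5 unhappy
(2,6)1 1/3 unhappy
(3,1)2 3/3 ok
(3,2)2 4/5 ok
(3,3)1 3/5 unhappy
(3,4)1 3/5 unhappy
(3,5)2 1/5 unhappy
(3,6)2 1/2 unhappy
(4,1)2 3/3 ok
(4,4)1 5/6 ok
(5,2)2 1/2 unhappy
(5,3)1 2/3 unhappy
(5,4)1 3/3 ok
(5,5)1 3/3 ok
(5,6)1 1/1 ok
For instance (1,2) has only 2/3 same-type neighbors, below 3/4.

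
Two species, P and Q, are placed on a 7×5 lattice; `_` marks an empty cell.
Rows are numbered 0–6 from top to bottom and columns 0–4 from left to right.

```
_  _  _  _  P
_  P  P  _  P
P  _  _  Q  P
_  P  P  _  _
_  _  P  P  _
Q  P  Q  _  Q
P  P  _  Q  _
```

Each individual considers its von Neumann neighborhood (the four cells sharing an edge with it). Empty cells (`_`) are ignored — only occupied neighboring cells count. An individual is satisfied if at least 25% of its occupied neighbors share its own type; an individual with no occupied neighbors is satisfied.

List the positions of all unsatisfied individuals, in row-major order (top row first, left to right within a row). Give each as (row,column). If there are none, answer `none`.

(2,3), (5,0), (5,2)

Row 0: (0,4)P 1/1 ok
Row 1: (1,1)P 1/1 ok · (1,2)P 1/1 ok · (1,4)P 2/2 ok
Row 2: (2,0)P 0/0 ok · (2,3)Q 0/1 unhappy · (2,4)P 1/2 ok
Row 3: (3,1)P 1/1 ok · (3,2)P 2/2 ok
Row 4: (4,2)P 2/3 ok · (4,3)P 1/1 ok
Row 5: (5,0)Q 0/2 unhappy · (5,1)P 1/3 ok · (5,2)Q 0/2 unhappy · (5,4)Q 0/0 ok
Row 6: (6,0)P 1/2 ok · (6,1)P 2/2 ok · (6,3)Q 0/0 ok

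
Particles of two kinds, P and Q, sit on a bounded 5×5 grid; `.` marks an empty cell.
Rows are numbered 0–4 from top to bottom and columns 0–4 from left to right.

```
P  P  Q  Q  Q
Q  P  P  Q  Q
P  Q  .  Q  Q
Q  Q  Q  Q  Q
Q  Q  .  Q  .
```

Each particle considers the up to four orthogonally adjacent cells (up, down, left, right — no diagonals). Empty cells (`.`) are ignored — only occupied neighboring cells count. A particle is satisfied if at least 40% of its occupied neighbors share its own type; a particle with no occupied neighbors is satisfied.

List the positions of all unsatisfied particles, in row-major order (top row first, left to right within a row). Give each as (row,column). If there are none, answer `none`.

Row 0: (0,0)P 1/2 ok · (0,1)P 2/3 ok · (0,2)Q 1/3 unhappy · (0,3)Q 3/3 ok · (0,4)Q 2/2 ok
Row 1: (1,0)Q 0/3 unhappy · (1,1)P 2/4 ok · (1,2)P 1/3 unhappy · (1,3)Q 3/4 ok · (1,4)Q 3/3 ok
Row 2: (2,0)P 0/3 unhappy · (2,1)Q 1/3 unhappy · (2,3)Q 3/3 ok · (2,4)Q 3/3 ok
Row 3: (3,0)Q 2/3 ok · (3,1)Q 4/4 ok · (3,2)Q 2/2 ok · (3,3)Q 4/4 ok · (3,4)Q 2/2 ok
Row 4: (4,0)Q 2/2 ok · (4,1)Q 2/2 ok · (4,3)Q 1/1 ok

(0,2), (1,0), (1,2), (2,0), (2,1)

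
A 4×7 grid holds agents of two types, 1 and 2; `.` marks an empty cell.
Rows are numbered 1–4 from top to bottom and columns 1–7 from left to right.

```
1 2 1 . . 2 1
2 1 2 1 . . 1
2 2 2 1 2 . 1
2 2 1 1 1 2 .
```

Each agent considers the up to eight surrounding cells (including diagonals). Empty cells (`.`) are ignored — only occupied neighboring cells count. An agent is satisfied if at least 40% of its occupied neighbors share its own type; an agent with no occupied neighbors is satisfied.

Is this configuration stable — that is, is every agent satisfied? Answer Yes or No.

No

(1,1)1 1/3 not
(1,2)2 2/5 satisfied
(1,3)1 2/4 satisfied
(1,6)2 0/2 not
(1,7)1 1/2 satisfied
(2,1)2 3/5 satisfied
(2,2)1 2/8 not
(2,3)2 3/7 satisfied
(2,4)1 2/5 satisfied
(2,7)1 2/3 satisfied
(3,1)2 4/5 satisfied
(3,2)2 6/8 satisfied
(3,3)2 3/8 not
(3,4)1 4/7 satisfied
(3,5)2 1/5 not
(3,7)1 1/2 satisfied
(4,1)2 3/3 satisfied
(4,2)2 4/5 satisfied
(4,3)1 2/5 satisfied
(4,4)1 3/5 satisfied
(4,5)1 2/4 satisfied
(4,6)2 1/3 not
For instance (1,1) has only 1/3 same-type neighbors, below 2/5.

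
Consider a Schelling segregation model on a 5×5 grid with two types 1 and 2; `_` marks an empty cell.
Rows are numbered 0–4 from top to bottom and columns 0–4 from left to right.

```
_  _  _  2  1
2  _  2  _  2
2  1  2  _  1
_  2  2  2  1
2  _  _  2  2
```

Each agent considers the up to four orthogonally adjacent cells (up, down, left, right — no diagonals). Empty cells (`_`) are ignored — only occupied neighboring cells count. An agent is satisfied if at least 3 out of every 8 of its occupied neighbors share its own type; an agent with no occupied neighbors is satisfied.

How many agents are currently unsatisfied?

5

Row 0: (0,3)2 0/1 ✗ · (0,4)1 0/2 ✗
Row 1: (1,0)2 1/1 ✓ · (1,2)2 1/1 ✓ · (1,4)2 0/2 ✗
Row 2: (2,0)2 1/2 ✓ · (2,1)1 0/3 ✗ · (2,2)2 2/3 ✓ · (2,4)1 1/2 ✓
Row 3: (3,1)2 1/2 ✓ · (3,2)2 3/3 ✓ · (3,3)2 2/3 ✓ · (3,4)1 1/3 ✗
Row 4: (4,0)2 0/0 ✓ · (4,3)2 2/2 ✓ · (4,4)2 1/2 ✓
Unsatisfied: (0,3), (0,4), (1,4), (2,1), (3,4) — 5 in total.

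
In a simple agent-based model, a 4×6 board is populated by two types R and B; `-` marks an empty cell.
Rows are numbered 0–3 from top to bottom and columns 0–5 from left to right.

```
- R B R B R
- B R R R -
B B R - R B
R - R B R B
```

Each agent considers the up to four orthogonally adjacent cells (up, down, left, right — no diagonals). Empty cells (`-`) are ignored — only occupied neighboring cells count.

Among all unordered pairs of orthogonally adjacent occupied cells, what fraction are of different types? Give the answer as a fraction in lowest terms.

7/12

Scan each occupied cell's neighbors to the right and below so each pair is counted once.
Row 0: R(0,1)–B(0,2)≠ R(0,1)–B(1,1)≠ B(0,2)–R(0,3)≠ B(0,2)–R(1,2)≠ R(0,3)–B(0,4)≠ R(0,3)–R(1,3)= B(0,4)–R(0,5)≠ B(0,4)–R(1,4)≠  → 7/8 unlike.
Row 1: B(1,1)–R(1,2)≠ B(1,1)–B(2,1)= R(1,2)–R(1,3)= R(1,2)–R(2,2)= R(1,3)–R(1,4)= R(1,4)–R(2,4)=  → 1/6 unlike.
Row 2: B(2,0)–B(2,1)= B(2,0)–R(3,0)≠ B(2,1)–R(2,2)≠ R(2,2)–R(3,2)= R(2,4)–B(2,5)≠ R(2,4)–R(3,4)= B(2,5)–B(3,5)=  → 3/7 unlike.
Row 3: R(3,2)–B(3,3)≠ B(3,3)–R(3,4)≠ R(3,4)–B(3,5)≠  → 3/3 unlike.
Total adjacent occupied pairs: 24; unlike-type pairs: 14.
14/24 reduces to 7/12.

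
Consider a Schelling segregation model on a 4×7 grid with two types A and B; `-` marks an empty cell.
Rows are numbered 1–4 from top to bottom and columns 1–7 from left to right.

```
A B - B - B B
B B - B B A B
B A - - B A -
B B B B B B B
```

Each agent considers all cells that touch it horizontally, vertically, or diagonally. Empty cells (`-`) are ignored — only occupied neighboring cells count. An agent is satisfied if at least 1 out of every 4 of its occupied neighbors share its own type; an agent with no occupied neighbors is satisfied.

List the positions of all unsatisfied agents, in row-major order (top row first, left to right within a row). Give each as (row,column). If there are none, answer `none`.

(1,1)A 0/3 unhappy
(1,2)B 2/3 ok
(1,4)B 2/2 ok
(1,6)B 3/4 ok
(1,7)B 2/3 ok
(2,1)B 3/5 ok
(2,2)B 3/5 ok
(2,4)B 3/3 ok
(2,5)B 4/6 ok
(2,6)A 1/6 unhappy
(2,7)B 2/4 ok
(3,1)B 4/5 ok
(3,2)A 0/6 unhappy
(3,5)B 5/7 ok
(3,6)A 1/7 unhappy
(4,1)B 2/3 ok
(4,2)B 3/4 ok
(4,3)B 2/3 ok
(4,4)B 3/3 ok
(4,5)B 3/4 ok
(4,6)B 3/4 ok
(4,7)B 1/2 ok

(1,1), (2,6), (3,2), (3,6)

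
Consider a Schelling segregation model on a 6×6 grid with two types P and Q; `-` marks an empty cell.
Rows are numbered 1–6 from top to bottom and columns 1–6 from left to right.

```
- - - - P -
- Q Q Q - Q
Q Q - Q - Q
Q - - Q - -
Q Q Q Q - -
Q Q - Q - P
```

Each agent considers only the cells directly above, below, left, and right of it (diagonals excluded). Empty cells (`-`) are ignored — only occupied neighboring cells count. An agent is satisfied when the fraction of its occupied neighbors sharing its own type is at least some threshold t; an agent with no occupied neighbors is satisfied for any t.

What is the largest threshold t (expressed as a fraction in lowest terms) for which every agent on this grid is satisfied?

(1,5)P — no occupied neighbors
(2,2)Q 2/2
(2,3)Q 2/2
(2,4)Q 2/2
(2,6)Q 1/1
(3,1)Q 2/2
(3,2)Q 2/2
(3,4)Q 2/2
(3,6)Q 1/1
(4,1)Q 2/2
(4,4)Q 2/2
(5,1)Q 3/3
(5,2)Q 3/3
(5,3)Q 2/2
(5,4)Q 3/3
(6,1)Q 2/2
(6,2)Q 2/2
(6,4)Q 1/1
(6,6)P — no occupied neighbors
The smallest same-type fraction is 2/2 at (2,2), which reduces to 1/1. Any threshold above that leaves this agent unsatisfied.

1/1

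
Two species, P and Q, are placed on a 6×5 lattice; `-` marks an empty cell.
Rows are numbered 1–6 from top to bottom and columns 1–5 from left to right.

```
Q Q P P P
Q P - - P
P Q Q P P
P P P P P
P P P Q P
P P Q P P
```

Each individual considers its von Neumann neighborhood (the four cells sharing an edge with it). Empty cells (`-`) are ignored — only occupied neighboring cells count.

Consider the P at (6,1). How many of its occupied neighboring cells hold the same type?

2

Occupied neighbors of (6,1): (5,1)=P, (6,2)=P.
Same type (P): 2 of 2.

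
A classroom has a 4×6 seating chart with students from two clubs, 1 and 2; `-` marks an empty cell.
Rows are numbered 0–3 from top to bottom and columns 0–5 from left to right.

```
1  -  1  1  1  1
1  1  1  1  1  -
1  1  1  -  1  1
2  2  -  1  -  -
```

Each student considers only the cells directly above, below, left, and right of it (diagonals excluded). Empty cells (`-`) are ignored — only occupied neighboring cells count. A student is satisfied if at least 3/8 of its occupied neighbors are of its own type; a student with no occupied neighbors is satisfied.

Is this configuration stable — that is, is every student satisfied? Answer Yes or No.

(0,0)1 1/1 ok
(0,2)1 2/2 ok
(0,3)1 3/3 ok
(0,4)1 3/3 ok
(0,5)1 1/1 ok
(1,0)1 3/3 ok
(1,1)1 3/3 ok
(1,2)1 4/4 ok
(1,3)1 3/3 ok
(1,4)1 3/3 ok
(2,0)1 2/3 ok
(2,1)1 3/4 ok
(2,2)1 2/2 ok
(2,4)1 2/2 ok
(2,5)1 1/1 ok
(3,0)2 1/2 ok
(3,1)2 1/2 ok
(3,3)1 0/0 ok
All meet the threshold, so the configuration is stable.

Yes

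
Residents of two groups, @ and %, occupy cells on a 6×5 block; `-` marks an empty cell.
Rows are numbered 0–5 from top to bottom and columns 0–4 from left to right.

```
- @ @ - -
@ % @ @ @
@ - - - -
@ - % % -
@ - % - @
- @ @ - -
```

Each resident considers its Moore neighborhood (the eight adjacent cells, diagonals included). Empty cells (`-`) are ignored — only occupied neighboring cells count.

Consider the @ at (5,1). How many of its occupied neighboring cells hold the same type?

2

Occupied neighbors of (5,1): (4,0)=@, (4,2)=%, (5,2)=@.
Same type (@): 2 of 3.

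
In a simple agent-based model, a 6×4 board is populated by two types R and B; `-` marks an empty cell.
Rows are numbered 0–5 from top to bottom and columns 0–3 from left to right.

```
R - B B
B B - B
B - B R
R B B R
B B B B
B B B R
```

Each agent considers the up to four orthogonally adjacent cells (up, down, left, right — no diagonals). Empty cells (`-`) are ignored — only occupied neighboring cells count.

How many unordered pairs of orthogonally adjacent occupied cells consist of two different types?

10

Scan each occupied cell's neighbors to the right and below so each pair is counted once.
From row 0: 1 unlike of 3 pairs (running 1/3).
From row 1: 1 unlike of 3 pairs (running 2/6).
From row 2: 2 unlike of 4 pairs (running 4/10).
From row 3: 4 unlike of 7 pairs (running 8/17).
From row 4: 1 unlike of 7 pairs (running 9/24).
From row 5: 1 unlike of 3 pairs (running 10/27).
Total adjacent occupied pairs: 27; unlike-type pairs: 10.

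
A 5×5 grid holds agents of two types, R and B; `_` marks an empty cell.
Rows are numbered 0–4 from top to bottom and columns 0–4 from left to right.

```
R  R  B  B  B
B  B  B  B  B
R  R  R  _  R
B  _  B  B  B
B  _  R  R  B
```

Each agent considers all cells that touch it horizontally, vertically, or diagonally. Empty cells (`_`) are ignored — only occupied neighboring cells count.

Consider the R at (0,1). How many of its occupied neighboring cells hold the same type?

1

Occupied neighbors of (0,1): (0,0)=R, (0,2)=B, (1,0)=B, (1,1)=B, (1,2)=B.
Same type (R): 1 of 5.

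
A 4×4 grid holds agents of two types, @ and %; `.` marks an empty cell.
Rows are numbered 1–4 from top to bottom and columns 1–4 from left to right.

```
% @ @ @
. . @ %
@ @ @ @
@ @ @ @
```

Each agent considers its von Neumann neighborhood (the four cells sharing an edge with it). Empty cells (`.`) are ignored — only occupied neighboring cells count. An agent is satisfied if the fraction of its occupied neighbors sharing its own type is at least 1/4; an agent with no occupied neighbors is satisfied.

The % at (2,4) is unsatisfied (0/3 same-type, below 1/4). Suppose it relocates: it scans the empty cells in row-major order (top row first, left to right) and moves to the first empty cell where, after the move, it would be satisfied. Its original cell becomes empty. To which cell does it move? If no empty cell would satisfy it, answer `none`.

Vacating (2,4). Empty cells in order:
  (2,1): 1/2 same-type → satisfied — stop here.

(2,1)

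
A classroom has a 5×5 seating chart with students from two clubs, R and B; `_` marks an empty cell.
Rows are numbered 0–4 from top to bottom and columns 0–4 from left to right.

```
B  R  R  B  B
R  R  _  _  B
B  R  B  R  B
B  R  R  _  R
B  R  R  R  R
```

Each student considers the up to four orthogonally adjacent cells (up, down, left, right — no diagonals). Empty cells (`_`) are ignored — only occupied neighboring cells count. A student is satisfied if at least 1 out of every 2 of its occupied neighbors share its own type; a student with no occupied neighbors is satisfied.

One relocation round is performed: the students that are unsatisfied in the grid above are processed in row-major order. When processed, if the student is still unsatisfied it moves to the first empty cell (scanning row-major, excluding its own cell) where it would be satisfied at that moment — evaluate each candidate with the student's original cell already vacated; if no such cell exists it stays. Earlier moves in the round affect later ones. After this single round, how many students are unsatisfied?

Initially unsatisfied (in order): (0,0), (1,0), (2,0), (2,2), (2,3), (2,4).
  (0,0) → (1,3).
  (1,0): now satisfied by earlier moves; stays.
  (2,0) → (1,2).
  (2,2): no empty cell satisfies it; stays.
  (2,3) → (0,0).
  (2,4): now satisfied by earlier moves; stays.
Resulting grid:
R R R B B
R R B B B
_ R B _ B
B R R _ R
B R R R R
Unsatisfied now: (0,2), (2,2).

2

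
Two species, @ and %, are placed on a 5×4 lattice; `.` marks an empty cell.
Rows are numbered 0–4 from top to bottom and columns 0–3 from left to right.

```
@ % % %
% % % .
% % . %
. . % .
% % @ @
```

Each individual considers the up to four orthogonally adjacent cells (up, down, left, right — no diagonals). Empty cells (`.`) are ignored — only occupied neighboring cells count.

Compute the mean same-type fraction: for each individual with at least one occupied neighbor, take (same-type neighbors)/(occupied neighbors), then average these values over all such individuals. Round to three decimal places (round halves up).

0.726

(0,0)@ 0/2
(0,1)% 2/3
(0,2)% 3/3
(0,3)% 1/1
(1,0)% 2/3
(1,1)% 4/4
(1,2)% 2/2
(2,0)% 2/2
(2,1)% 2/2
(2,3)% — no occupied neighbors
(3,2)% 0/1
(4,0)% 1/1
(4,1)% 1/2
(4,2)@ 1/3
(4,3)@ 1/1
Sum over 14 individuals: 0/2 + 2/3 + 3/3 + 1/1 + 2/3 + 4/4 + 2/2 + 2/2 + 2/2 + 0/1 + 1/1 + 1/2 + 1/3 + 1/1 = 61/6; mean = 61/6 ÷ 14 = 61/84 = 0.726190… → 0.726.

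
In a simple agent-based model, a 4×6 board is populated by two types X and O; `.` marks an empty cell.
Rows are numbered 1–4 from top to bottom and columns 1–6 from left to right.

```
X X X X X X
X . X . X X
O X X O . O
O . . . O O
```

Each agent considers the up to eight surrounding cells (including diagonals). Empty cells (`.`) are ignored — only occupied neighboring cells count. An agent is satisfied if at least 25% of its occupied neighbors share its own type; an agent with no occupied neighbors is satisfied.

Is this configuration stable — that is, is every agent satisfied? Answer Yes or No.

Row 1: (1,1)X 2/2 ok · (1,2)X 4/4 ok · (1,3)X 3/3 ok · (1,4)X 4/4 ok · (1,5)X 4/4 ok · (1,6)X 3/3 ok
Row 2: (2,1)X 3/4 ok · (2,3)X 5/6 ok · (2,5)X 4/6 ok · (2,6)X 3/4 ok
Row 3: (3,1)O 1/3 ok · (3,2)X 3/5 ok · (3,3)X 2/3 ok · (3,4)O 1/4 ok · (3,6)O 2/4 ok
Row 4: (4,1)O 1/2 ok · (4,5)O 3/3 ok · (4,6)O 2/2 ok
All meet the threshold, so the configuration is stable.

Yes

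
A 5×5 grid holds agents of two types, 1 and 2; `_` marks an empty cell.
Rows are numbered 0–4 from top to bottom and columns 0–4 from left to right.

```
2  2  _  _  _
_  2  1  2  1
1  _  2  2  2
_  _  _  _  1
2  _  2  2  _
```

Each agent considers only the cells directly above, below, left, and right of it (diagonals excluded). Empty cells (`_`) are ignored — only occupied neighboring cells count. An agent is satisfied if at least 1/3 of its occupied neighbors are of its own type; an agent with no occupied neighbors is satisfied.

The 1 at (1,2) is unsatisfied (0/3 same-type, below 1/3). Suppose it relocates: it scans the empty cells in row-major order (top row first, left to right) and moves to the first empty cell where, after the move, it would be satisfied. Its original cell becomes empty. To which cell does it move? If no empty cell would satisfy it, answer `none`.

Vacating (1,2). Empty cells in order:
  (0,2): 0/1 same-type → still unsatisfied.
  (0,3): 0/1 same-type → still unsatisfied.
  (0,4): 1/1 same-type → satisfied — stop here.

(0,4)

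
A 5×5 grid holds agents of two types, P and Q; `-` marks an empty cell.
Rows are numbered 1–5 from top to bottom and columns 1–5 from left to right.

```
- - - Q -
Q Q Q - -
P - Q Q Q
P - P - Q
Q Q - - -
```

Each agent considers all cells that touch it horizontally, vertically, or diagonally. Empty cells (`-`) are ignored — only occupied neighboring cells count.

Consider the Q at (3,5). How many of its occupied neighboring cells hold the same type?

Occupied neighbors of (3,5): (3,4)=Q, (4,5)=Q.
Same type (Q): 2 of 2.

2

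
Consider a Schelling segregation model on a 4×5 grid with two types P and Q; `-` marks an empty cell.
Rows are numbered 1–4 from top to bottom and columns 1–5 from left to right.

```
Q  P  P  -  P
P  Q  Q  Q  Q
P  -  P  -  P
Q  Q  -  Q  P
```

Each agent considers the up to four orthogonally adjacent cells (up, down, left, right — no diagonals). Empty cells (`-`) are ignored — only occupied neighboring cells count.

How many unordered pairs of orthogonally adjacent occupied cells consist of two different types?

10

Scan each occupied cell's neighbors to the right and below so each pair is counted once.
Row 1: Q(1,1)–P(1,2)≠ Q(1,1)–P(2,1)≠ P(1,2)–P(1,3)= P(1,2)–Q(2,2)≠ P(1,3)–Q(2,3)≠ P(1,5)–Q(2,5)≠  → 5/6 unlike.
Row 2: P(2,1)–Q(2,2)≠ P(2,1)–P(3,1)= Q(2,2)–Q(2,3)= Q(2,3)–Q(2,4)= Q(2,3)–P(3,3)≠ Q(2,4)–Q(2,5)= Q(2,5)–P(3,5)≠  → 3/7 unlike.
Row 3: P(3,1)–Q(4,1)≠ P(3,5)–P(4,5)=  → 1/2 unlike.
Row 4: Q(4,1)–Q(4,2)= Q(4,4)–P(4,5)≠  → 1/2 unlike.
Total adjacent occupied pairs: 17; unlike-type pairs: 10.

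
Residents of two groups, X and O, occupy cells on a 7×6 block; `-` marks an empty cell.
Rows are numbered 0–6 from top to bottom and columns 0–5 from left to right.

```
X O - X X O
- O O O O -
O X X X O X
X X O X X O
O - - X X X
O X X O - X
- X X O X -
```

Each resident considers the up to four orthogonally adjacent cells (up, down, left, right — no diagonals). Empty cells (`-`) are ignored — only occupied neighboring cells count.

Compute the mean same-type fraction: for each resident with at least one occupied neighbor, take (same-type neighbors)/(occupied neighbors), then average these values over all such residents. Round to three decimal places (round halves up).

0.466

(0,0)X 0/1
(0,1)O 1/2
(0,3)X 1/2
(0,4)X 1/3
(0,5)O 0/1
(1,1)O 2/3
(1,2)O 2/3
(1,3)O 2/4
(1,4)O 2/3
(2,0)O 0/2
(2,1)X 2/4
(2,2)X 2/4
(2,3)X 2/4
(2,4)O 1/4
(2,5)X 0/2
(3,0)X 1/3
(3,1)X 2/3
(3,2)O 0/3
(3,3)X 3/4
(3,4)X 2/4
(3,5)O 0/3
(4,0)O 1/2
(4,3)X 2/3
(4,4)X 3/3
(4,5)X 2/3
(5,0)O 1/2
(5,1)X 2/3
(5,2)X 2/3
(5,3)O 1/3
(5,5)X 1/1
(6,1)X 2/2
(6,2)X 2/3
(6,3)O 1/3
(6,4)X 0/1
Sum over 34 residents: 0/1 + 1/2 + 1/2 + 1/3 + 0/1 + 2/3 + 2/3 + 2/4 + 2/3 + 0/2 + 2/4 + 2/4 + 2/4 + 1/4 + 0/2 + 1/3 + 2/3 + 0/3 + 3/4 + 2/4 + 0/3 + 1/2 + 2/3 + 3/3 + 2/3 + 1/2 + 2/3 + 2/3 + 1/3 + 1/1 + 2/2 + 2/3 + 1/3 + 0/1 = 95/6; mean = 95/6 ÷ 34 = 95/204 = 0.465686… → 0.466.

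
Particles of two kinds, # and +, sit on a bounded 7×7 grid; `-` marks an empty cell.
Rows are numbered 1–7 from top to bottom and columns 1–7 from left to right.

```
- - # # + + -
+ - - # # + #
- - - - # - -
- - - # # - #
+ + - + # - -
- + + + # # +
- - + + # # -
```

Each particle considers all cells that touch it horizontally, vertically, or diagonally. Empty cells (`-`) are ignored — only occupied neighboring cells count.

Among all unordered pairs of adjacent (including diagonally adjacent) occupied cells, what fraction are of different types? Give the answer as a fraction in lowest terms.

Scan each occupied cell's neighbors to the right and below (and the two forward diagonals) so each pair is counted once.
Row 1: #(1,3)–#(1,4)= #(1,3)–#(2,4)= #(1,4)–+(1,5)≠ #(1,4)–#(2,4)= #(1,4)–#(2,5)= +(1,5)–+(1,6)= +(1,5)–#(2,5)≠ +(1,5)–+(2,6)= +(1,5)–#(2,4)≠ +(1,6)–+(2,6)= +(1,6)–#(2,7)≠ +(1,6)–#(2,5)≠  → 5/12 unlike.
Row 2: #(2,4)–#(2,5)= #(2,4)–#(3,5)= #(2,5)–+(2,6)≠ #(2,5)–#(3,5)= +(2,6)–#(2,7)≠ +(2,6)–#(3,5)≠  → 3/6 unlike.
Row 3: #(3,5)–#(4,5)= #(3,5)–#(4,4)=  → 0/2 unlike.
Row 4: #(4,4)–#(4,5)= #(4,4)–+(5,4)≠ #(4,4)–#(5,5)= #(4,5)–#(5,5)= #(4,5)–+(5,4)≠  → 2/5 unlike.
Row 5: +(5,1)–+(5,2)= +(5,1)–+(6,2)= +(5,2)–+(6,2)= +(5,2)–+(6,3)= +(5,4)–#(5,5)≠ +(5,4)–+(6,4)= +(5,4)–#(6,5)≠ +(5,4)–+(6,3)= #(5,5)–#(6,5)= #(5,5)–#(6,6)= #(5,5)–+(6,4)≠  → 3/11 unlike.
Row 6: +(6,2)–+(6,3)= +(6,2)–+(7,3)= +(6,3)–+(6,4)= +(6,3)–+(7,3)= +(6,3)–+(7,4)= +(6,4)–#(6,5)≠ +(6,4)–+(7,4)= +(6,4)–#(7,5)≠ +(6,4)–+(7,3)= #(6,5)–#(6,6)= #(6,5)–#(7,5)= #(6,5)–#(7,6)= #(6,5)–+(7,4)≠ #(6,6)–+(6,7)≠ #(6,6)–#(7,6)= #(6,6)–#(7,5)= +(6,7)–#(7,6)≠  → 5/17 unlike.
Row 7: +(7,3)–+(7,4)= +(7,4)–#(7,5)≠ #(7,5)–#(7,6)=  → 1/3 unlike.
Total adjacent occupied pairs: 56; unlike-type pairs: 19.
19/56 is already in lowest terms.

19/56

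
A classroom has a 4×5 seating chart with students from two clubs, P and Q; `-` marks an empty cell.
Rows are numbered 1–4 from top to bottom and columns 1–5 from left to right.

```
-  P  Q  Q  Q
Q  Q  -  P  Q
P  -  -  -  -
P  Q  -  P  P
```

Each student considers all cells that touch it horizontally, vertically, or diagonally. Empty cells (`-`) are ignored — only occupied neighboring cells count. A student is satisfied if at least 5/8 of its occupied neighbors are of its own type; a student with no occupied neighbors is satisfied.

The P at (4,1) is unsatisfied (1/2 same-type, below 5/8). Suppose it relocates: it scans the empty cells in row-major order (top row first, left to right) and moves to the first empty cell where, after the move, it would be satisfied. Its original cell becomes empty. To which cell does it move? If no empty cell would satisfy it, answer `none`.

(3,4)

Vacating (4,1). Empty cells in order:
  (1,1): 1/3 same-type → still unsatisfied.
  (2,3): 2/5 same-type → still unsatisfied.
  (3,2): 1/4 same-type → still unsatisfied.
  (3,3): 2/4 same-type → still unsatisfied.
  (3,4): 3/4 same-type → satisfied — stop here.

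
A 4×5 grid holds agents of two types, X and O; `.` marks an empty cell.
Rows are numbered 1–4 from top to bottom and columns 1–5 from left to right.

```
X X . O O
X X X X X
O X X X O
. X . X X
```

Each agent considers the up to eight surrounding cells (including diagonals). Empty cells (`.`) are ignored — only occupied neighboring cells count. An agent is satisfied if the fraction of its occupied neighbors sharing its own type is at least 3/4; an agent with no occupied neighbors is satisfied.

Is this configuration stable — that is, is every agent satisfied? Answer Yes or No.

No

Row 1: (1,1)X 3/3 ✓ · (1,2)X 4/4 ✓ · (1,4)O 1/4 ✗ · (1,5)O 1/3 ✗
Row 2: (2,1)X 4/5 ✓ · (2,2)X 6/7 ✓ · (2,3)X 6/7 ✓ · (2,4)X 4/7 ✗ · (2,5)X 2/5 ✗
Row 3: (3,1)O 0/4 ✗ · (3,2)X 5/6 ✓ · (3,3)X 7/7 ✓ · (3,4)X 6/7 ✓ · (3,5)O 0/5 ✗
Row 4: (4,2)X 2/3 ✗ · (4,4)X 3/4 ✓ · (4,5)X 2/3 ✗
For instance (1,4) has only 1/4 same-type neighbors, below 3/4.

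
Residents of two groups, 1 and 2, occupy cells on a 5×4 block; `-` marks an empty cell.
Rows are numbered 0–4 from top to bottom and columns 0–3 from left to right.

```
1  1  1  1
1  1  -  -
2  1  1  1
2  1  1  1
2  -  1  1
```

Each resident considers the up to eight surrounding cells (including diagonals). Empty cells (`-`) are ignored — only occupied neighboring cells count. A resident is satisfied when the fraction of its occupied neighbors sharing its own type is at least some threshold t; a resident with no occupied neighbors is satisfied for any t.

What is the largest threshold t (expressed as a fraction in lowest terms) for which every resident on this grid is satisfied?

(0,0)1 3/3
(0,1)1 4/4
(0,2)1 3/3
(0,3)1 1/1
(1,0)1 4/5
(1,1)1 6/7
(2,0)2 1/5
(2,1)1 5/7
(2,2)1 6/6
(2,3)1 3/3
(3,0)2 2/4
(3,1)1 4/7
(3,2)1 7/7
(3,3)1 5/5
(4,0)2 1/2
(4,2)1 4/4
(4,3)1 3/3
The smallest same-type fraction is 1/5 at (2,0), which reduces to 1/5. Any threshold above that leaves this resident unsatisfied.

1/5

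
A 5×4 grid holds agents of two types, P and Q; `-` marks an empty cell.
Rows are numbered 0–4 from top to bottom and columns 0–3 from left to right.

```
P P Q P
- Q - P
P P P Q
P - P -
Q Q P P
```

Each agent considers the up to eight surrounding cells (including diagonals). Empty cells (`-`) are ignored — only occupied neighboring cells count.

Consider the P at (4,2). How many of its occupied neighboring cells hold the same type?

2

Occupied neighbors of (4,2): (3,2)=P, (4,1)=Q, (4,3)=P.
Same type (P): 2 of 3.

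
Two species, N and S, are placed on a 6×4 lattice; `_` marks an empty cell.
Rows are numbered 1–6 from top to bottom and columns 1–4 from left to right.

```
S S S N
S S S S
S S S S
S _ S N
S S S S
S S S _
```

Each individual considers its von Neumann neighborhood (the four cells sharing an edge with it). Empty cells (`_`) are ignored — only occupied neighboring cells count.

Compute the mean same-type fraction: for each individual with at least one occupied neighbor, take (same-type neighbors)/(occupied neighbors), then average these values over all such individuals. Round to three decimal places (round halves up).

0.826

(1,1)S 2/2
(1,2)S 3/3
(1,3)S 2/3
(1,4)N 0/2
(2,1)S 3/3
(2,2)S 4/4
(2,3)S 4/4
(2,4)S 2/3
(3,1)S 3/3
(3,2)S 3/3
(3,3)S 4/4
(3,4)S 2/3
(4,1)S 2/2
(4,3)S 2/3
(4,4)N 0/3
(5,1)S 3/3
(5,2)S 3/3
(5,3)S 4/4
(5,4)S 1/2
(6,1)S 2/2
(6,2)S 3/3
(6,3)S 2/2
Sum over 22 individuals: 2/2 + 3/3 + 2/3 + 0/2 + 3/3 + 4/4 + 4/4 + 2/3 + 3/3 + 3/3 + 4/4 + 2/3 + 2/2 + 2/3 + 0/3 + 3/3 + 3/3 + 4/4 + 1/2 + 2/2 + 3/3 + 2/2 = 109/6; mean = 109/6 ÷ 22 = 109/132 = 0.825757… → 0.826.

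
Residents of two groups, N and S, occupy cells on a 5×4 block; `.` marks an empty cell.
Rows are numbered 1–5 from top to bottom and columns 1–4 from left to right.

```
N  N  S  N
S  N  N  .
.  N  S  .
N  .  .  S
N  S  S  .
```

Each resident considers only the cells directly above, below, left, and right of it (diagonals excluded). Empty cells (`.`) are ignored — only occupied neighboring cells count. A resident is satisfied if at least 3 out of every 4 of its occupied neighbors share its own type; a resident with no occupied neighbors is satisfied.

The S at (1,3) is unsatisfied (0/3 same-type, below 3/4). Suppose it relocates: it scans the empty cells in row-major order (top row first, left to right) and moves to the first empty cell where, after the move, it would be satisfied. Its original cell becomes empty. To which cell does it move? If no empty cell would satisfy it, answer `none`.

Vacating (1,3). Empty cells in order:
  (2,4): 0/2 same-type → still unsatisfied.
  (3,1): 1/3 same-type → still unsatisfied.
  (3,4): 2/2 same-type → satisfied — stop here.

(3,4)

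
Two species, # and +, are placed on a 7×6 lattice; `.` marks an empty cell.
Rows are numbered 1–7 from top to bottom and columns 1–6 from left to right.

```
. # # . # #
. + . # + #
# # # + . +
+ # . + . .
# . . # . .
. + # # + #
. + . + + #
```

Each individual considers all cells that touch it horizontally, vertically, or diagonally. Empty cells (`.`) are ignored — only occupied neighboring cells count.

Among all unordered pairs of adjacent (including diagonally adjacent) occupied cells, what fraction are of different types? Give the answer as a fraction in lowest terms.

5/9

Scan each occupied cell's neighbors to the right and below (and the two forward diagonals) so each pair is counted once.
From row 1: 4 unlike of 10 pairs (running 4/10).
From row 2: 7 unlike of 10 pairs (running 11/20).
From row 3: 4 unlike of 10 pairs (running 15/30).
From row 4: 3 unlike of 4 pairs (running 18/34).
From row 5: 2 unlike of 4 pairs (running 20/38).
From row 6: 9 unlike of 14 pairs (running 29/52).
From row 7: 1 unlike of 2 pairs (running 30/54).
Total adjacent occupied pairs: 54; unlike-type pairs: 30.
30/54 reduces to 5/9.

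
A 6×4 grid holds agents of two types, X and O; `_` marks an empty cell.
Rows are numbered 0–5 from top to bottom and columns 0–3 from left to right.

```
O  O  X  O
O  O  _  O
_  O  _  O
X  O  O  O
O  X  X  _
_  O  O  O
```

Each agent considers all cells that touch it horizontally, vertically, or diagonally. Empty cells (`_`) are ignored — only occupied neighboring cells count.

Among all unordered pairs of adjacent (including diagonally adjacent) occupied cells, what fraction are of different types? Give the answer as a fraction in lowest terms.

Scan each occupied cell's neighbors to the right and below (and the two forward diagonals) so each pair is counted once.
Row 0: O(0,0)–O(0,1)= O(0,0)–O(1,0)= O(0,0)–O(1,1)= O(0,1)–X(0,2)≠ O(0,1)–O(1,1)= O(0,1)–O(1,0)= X(0,2)–O(0,3)≠ X(0,2)–O(1,3)≠ X(0,2)–O(1,1)≠ O(0,3)–O(1,3)=  → 4/10 unlike.
Row 1: O(1,0)–O(1,1)= O(1,0)–O(2,1)= O(1,1)–O(2,1)= O(1,3)–O(2,3)=  → 0/4 unlike.
Row 2: O(2,1)–O(3,1)= O(2,1)–O(3,2)= O(2,1)–X(3,0)≠ O(2,3)–O(3,3)= O(2,3)–O(3,2)=  → 1/5 unlike.
Row 3: X(3,0)–O(3,1)≠ X(3,0)–O(4,0)≠ X(3,0)–X(4,1)= O(3,1)–O(3,2)= O(3,1)–X(4,1)≠ O(3,1)–X(4,2)≠ O(3,1)–O(4,0)= O(3,2)–O(3,3)= O(3,2)–X(4,2)≠ O(3,2)–X(4,1)≠ O(3,3)–X(4,2)≠  → 7/11 unlike.
Row 4: O(4,0)–X(4,1)≠ O(4,0)–O(5,1)= X(4,1)–X(4,2)= X(4,1)–O(5,1)≠ X(4,1)–O(5,2)≠ X(4,2)–O(5,2)≠ X(4,2)–O(5,3)≠ X(4,2)–O(5,1)≠  → 6/8 unlike.
Row 5: O(5,1)–O(5,2)= O(5,2)–O(5,3)=  → 0/2 unlike.
Total adjacent occupied pairs: 40; unlike-type pairs: 18.
18/40 reduces to 9/20.

9/20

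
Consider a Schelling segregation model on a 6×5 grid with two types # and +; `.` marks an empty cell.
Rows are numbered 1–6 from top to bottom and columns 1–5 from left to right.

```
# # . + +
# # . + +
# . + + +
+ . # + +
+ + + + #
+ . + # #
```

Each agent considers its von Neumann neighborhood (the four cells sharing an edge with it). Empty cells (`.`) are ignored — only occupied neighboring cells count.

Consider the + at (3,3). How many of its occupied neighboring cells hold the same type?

1

Occupied neighbors of (3,3): (4,3)=#, (3,4)=+.
Same type (+): 1 of 2.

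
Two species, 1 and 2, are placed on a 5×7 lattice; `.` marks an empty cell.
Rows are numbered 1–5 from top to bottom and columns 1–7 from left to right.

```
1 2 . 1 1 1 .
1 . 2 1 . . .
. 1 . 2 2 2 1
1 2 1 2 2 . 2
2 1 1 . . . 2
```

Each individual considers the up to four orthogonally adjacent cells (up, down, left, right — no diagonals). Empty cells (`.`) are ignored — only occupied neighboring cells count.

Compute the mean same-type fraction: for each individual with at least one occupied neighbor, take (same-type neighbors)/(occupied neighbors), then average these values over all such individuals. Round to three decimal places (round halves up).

(1,1)1 1/2
(1,2)2 0/1
(1,4)1 2/2
(1,5)1 2/2
(1,6)1 1/1
(2,1)1 1/1
(2,3)2 0/1
(2,4)1 1/3
(3,2)1 0/1
(3,4)2 2/3
(3,5)2 3/3
(3,6)2 1/2
(3,7)1 0/2
(4,1)1 0/2
(4,2)2 0/4
(4,3)1 1/3
(4,4)2 2/3
(4,5)2 2/2
(4,7)2 1/2
(5,1)2 0/2
(5,2)1 1/3
(5,3)1 2/2
(5,7)2 1/1
Sum over 23 individuals: 1/2 + 0/1 + 2/2 + 2/2 + 1/1 + 1/1 + 0/1 + 1/3 + 0/1 + 2/3 + 3/3 + 1/2 + 0/2 + 0/2 + 0/4 + 1/3 + 2/3 + 2/2 + 1/2 + 0/2 + 1/3 + 2/2 + 1/1 = 71/6; mean = 71/6 ÷ 23 = 71/138 = 0.514492… → 0.514.

0.514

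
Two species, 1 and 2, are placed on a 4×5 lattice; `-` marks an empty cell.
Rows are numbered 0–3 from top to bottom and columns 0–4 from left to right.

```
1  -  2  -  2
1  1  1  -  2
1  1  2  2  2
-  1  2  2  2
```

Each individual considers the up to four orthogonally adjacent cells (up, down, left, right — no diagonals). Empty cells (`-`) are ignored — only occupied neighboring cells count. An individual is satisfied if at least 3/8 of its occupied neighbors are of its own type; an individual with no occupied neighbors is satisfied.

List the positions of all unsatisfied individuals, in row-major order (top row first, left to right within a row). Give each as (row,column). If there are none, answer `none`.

(0,2), (1,2)

(0,0)1 1/1 ✓
(0,2)2 0/1 ✗
(0,4)2 1/1 ✓
(1,0)1 3/3 ✓
(1,1)1 3/3 ✓
(1,2)1 1/3 ✗
(1,4)2 2/2 ✓
(2,0)1 2/2 ✓
(2,1)1 3/4 ✓
(2,2)2 2/4 ✓
(2,3)2 3/3 ✓
(2,4)2 3/3 ✓
(3,1)1 1/2 ✓
(3,2)2 2/3 ✓
(3,3)2 3/3 ✓
(3,4)2 2/2 ✓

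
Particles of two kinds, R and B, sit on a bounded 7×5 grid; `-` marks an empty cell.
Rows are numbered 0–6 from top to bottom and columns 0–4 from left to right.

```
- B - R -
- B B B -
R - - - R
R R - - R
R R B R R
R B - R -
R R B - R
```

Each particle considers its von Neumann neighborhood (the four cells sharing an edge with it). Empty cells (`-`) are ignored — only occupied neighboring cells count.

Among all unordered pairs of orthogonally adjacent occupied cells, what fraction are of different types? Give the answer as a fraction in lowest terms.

7/22

Scan each occupied cell's neighbors to the right and below so each pair is counted once.
Row 0: B(0,1)–B(1,1)= R(0,3)–B(1,3)≠  → 1/2 unlike.
Row 1: B(1,1)–B(1,2)= B(1,2)–B(1,3)=  → 0/2 unlike.
Row 2: R(2,0)–R(3,0)= R(2,4)–R(3,4)=  → 0/2 unlike.
Row 3: R(3,0)–R(3,1)= R(3,0)–R(4,0)= R(3,1)–R(4,1)= R(3,4)–R(4,4)=  → 0/4 unlike.
Row 4: R(4,0)–R(4,1)= R(4,0)–R(5,0)= R(4,1)–B(4,2)≠ R(4,1)–B(5,1)≠ B(4,2)–R(4,3)≠ R(4,3)–R(4,4)= R(4,3)–R(5,3)=  → 3/7 unlike.
Row 5: R(5,0)–B(5,1)≠ R(5,0)–R(6,0)= B(5,1)–R(6,1)≠  → 2/3 unlike.
Row 6: R(6,0)–R(6,1)= R(6,1)–B(6,2)≠  → 1/2 unlike.
Total adjacent occupied pairs: 22; unlike-type pairs: 7.
7/22 is already in lowest terms.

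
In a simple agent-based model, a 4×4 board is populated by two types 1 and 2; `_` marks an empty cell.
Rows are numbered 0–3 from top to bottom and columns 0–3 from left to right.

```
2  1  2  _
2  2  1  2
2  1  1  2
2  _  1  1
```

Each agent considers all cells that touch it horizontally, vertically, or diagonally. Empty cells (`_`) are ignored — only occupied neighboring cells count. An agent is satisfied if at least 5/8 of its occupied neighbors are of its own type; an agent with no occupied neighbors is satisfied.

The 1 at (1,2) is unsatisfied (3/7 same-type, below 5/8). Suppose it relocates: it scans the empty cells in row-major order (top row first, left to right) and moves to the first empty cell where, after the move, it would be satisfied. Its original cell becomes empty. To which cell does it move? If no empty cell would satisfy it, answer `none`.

none

Vacating (1,2). Empty cells in order:
  (0,3): 0/2 same-type → still unsatisfied.
  (3,1): 3/5 same-type → still unsatisfied.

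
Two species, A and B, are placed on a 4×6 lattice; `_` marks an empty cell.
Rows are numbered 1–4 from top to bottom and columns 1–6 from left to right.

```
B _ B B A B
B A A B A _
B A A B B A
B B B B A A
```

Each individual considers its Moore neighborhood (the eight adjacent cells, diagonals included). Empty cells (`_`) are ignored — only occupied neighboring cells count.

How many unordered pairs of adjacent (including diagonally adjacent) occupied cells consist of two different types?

Scan each occupied cell's neighbors to the right and below (and the two forward diagonals) so each pair is counted once.
Row 1: B(1,1)–B(2,1)= B(1,1)–A(2,2)≠ B(1,3)–B(1,4)= B(1,3)–A(2,3)≠ B(1,3)–B(2,4)= B(1,3)–A(2,2)≠ B(1,4)–A(1,5)≠ B(1,4)–B(2,4)= B(1,4)–A(2,5)≠ B(1,4)–A(2,3)≠ A(1,5)–B(1,6)≠ A(1,5)–A(2,5)= A(1,5)–B(2,4)≠ B(1,6)–A(2,5)≠  → 9/14 unlike.
Row 2: B(2,1)–A(2,2)≠ B(2,1)–B(3,1)= B(2,1)–A(3,2)≠ A(2,2)–A(2,3)= A(2,2)–A(3,2)= A(2,2)–A(3,3)= A(2,2)–B(3,1)≠ A(2,3)–B(2,4)≠ A(2,3)–A(3,3)= A(2,3)–B(3,4)≠ A(2,3)–A(3,2)= B(2,4)–A(2,5)≠ B(2,4)–B(3,4)= B(2,4)–B(3,5)= B(2,4)–A(3,3)≠ A(2,5)–B(3,5)≠ A(2,5)–A(3,6)= A(2,5)–B(3,4)≠  → 9/18 unlike.
Row 3: B(3,1)–A(3,2)≠ B(3,1)–B(4,1)= B(3,1)–B(4,2)= A(3,2)–A(3,3)= A(3,2)–B(4,2)≠ A(3,2)–B(4,3)≠ A(3,2)–B(4,1)≠ A(3,3)–B(3,4)≠ A(3,3)–B(4,3)≠ A(3,3)–B(4,4)≠ A(3,3)–B(4,2)≠ B(3,4)–B(3,5)= B(3,4)–B(4,4)= B(3,4)–A(4,5)≠ B(3,4)–B(4,3)= B(3,5)–A(3,6)≠ B(3,5)–A(4,5)≠ B(3,5)–A(4,6)≠ B(3,5)–B(4,4)= A(3,6)–A(4,6)= A(3,6)–A(4,5)=  → 12/21 unlike.
Row 4: B(4,1)–B(4,2)= B(4,2)–B(4,3)= B(4,3)–B(4,4)= B(4,4)–A(4,5)≠ A(4,5)–A(4,6)=  → 1/5 unlike.
Total adjacent occupied pairs: 58; unlike-type pairs: 31.

31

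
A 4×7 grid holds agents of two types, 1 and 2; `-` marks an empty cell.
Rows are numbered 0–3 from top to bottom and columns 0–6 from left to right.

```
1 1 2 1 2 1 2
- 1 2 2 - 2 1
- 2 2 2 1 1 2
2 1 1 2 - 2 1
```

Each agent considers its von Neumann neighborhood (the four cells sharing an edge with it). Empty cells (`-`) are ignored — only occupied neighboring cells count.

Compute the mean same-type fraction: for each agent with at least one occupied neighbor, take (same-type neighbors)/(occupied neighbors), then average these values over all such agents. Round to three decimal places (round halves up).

0.313

Row 0: (0,0)1 1/1 · (0,1)1 2/3 · (0,2)2 1/3 · (0,3)1 0/3 · (0,4)2 0/2 · (0,5)1 0/3 · (0,6)2 0/2
Row 1: (1,1)1 1/3 · (1,2)2 3/4 · (1,3)2 2/3 · (1,5)2 0/3 · (1,6)1 0/3
Row 2: (2,1)2 1/3 · (2,2)2 3/4 · (2,3)2 3/4 · (2,4)1 1/2 · (2,5)1 1/4 · (2,6)2 0/3
Row 3: (3,0)2 0/1 · (3,1)1 1/3 · (3,2)1 1/3 · (3,3)2 1/2 · (3,5)2 0/2 · (3,6)1 0/2
Sum over 24 agents: 1/1 + 2/3 + 1/3 + 0/3 + 0/2 + 0/3 + 0/2 + 1/3 + 3/4 + 2/3 + 0/3 + 0/3 + 1/3 + 3/4 + 3/4 + 1/2 + 1/4 + 0/3 + 0/1 + 1/3 + 1/3 + 1/2 + 0/2 + 0/2 = 15/2; mean = 15/2 ÷ 24 = 5/16 = 0.3125 → 0.313.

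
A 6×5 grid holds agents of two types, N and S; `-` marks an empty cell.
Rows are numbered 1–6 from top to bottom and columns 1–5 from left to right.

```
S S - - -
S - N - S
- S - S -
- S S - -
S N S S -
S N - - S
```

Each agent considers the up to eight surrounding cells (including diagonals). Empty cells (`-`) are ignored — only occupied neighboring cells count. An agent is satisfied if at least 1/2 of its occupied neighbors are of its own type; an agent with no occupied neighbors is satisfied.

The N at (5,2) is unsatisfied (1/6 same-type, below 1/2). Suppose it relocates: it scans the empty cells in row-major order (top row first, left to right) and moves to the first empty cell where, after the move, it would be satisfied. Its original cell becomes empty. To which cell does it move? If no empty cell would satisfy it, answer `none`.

Vacating (5,2). Empty cells in order:
  (1,3): 1/2 same-type → satisfied — stop here.

(1,3)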